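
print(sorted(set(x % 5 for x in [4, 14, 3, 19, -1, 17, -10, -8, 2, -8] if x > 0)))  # [2, 3, 4]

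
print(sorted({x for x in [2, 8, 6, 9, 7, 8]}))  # [2, 6, 7, 8, 9]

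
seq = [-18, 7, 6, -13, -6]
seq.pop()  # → -6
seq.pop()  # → -13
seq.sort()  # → [-18, 6, 7]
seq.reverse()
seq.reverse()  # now [-18, 6, 7]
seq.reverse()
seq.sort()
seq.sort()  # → [-18, 6, 7]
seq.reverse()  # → [7, 6, -18]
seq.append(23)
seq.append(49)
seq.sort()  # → [-18, 6, 7, 23, 49]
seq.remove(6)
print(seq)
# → [-18, 7, 23, 49]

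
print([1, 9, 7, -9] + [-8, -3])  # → [1, 9, 7, -9, -8, -3]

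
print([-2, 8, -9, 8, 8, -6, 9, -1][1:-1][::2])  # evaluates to [8, 8, -6]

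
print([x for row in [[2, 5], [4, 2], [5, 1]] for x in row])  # [2, 5, 4, 2, 5, 1]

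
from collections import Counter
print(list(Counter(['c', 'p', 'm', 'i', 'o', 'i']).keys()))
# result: ['c', 'p', 'm', 'i', 'o']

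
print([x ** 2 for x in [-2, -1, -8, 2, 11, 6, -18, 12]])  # [4, 1, 64, 4, 121, 36, 324, 144]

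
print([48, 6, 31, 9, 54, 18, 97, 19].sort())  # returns None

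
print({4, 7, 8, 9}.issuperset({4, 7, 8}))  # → True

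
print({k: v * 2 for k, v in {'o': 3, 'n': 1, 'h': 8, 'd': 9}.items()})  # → {'o': 6, 'n': 2, 'h': 16, 'd': 18}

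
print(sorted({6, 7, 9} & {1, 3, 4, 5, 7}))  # [7]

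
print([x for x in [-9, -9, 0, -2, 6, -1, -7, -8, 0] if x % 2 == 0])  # [0, -2, 6, -8, 0]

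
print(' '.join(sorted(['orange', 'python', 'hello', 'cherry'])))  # cherry hello orange python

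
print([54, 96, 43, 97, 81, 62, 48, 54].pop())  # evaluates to 54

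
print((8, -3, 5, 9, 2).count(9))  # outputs 1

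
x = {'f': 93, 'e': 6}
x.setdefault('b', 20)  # 20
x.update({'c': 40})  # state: {'f': 93, 'e': 6, 'b': 20, 'c': 40}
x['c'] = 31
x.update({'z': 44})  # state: {'f': 93, 'e': 6, 'b': 20, 'c': 31, 'z': 44}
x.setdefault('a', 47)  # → 47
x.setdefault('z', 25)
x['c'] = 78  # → {'f': 93, 'e': 6, 'b': 20, 'c': 78, 'z': 44, 'a': 47}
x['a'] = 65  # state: {'f': 93, 'e': 6, 'b': 20, 'c': 78, 'z': 44, 'a': 65}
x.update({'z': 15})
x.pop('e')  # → 6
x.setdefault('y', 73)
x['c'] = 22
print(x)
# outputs {'f': 93, 'b': 20, 'c': 22, 'z': 15, 'a': 65, 'y': 73}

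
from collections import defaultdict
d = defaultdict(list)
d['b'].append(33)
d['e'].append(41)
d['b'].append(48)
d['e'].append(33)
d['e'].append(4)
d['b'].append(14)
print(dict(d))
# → {'b': [33, 48, 14], 'e': [41, 33, 4]}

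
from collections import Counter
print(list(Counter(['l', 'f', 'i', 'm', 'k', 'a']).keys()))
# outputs ['l', 'f', 'i', 'm', 'k', 'a']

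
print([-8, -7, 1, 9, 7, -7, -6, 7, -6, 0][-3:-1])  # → [7, -6]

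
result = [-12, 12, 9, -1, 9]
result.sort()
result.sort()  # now [-12, -1, 9, 9, 12]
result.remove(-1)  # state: [-12, 9, 9, 12]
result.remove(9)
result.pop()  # 12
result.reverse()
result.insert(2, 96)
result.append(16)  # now [9, -12, 96, 16]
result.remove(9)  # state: [-12, 96, 16]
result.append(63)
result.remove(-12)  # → [96, 16, 63]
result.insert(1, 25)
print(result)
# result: [96, 25, 16, 63]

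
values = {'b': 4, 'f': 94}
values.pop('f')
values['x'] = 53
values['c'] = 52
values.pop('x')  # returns 53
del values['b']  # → {'c': 52}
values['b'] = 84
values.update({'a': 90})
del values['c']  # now {'b': 84, 'a': 90}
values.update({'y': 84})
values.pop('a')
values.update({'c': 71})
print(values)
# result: {'b': 84, 'y': 84, 'c': 71}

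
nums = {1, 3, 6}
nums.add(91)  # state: {1, 3, 6, 91}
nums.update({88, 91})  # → {1, 3, 6, 88, 91}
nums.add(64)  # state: {1, 3, 6, 64, 88, 91}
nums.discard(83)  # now {1, 3, 6, 64, 88, 91}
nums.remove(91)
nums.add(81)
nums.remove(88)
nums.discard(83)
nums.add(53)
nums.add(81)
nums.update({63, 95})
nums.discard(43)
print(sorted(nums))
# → [1, 3, 6, 53, 63, 64, 81, 95]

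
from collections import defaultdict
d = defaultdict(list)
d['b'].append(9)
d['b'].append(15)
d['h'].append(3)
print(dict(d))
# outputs {'b': [9, 15], 'h': [3]}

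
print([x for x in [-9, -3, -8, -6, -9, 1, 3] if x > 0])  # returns [1, 3]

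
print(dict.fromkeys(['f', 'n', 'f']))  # {'f': None, 'n': None}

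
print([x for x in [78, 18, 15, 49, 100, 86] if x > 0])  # [78, 18, 15, 49, 100, 86]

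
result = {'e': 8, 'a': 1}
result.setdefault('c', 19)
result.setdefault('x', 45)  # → 45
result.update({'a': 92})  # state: {'e': 8, 'a': 92, 'c': 19, 'x': 45}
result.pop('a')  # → 92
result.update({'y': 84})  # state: {'e': 8, 'c': 19, 'x': 45, 'y': 84}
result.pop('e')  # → 8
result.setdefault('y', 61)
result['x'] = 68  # {'c': 19, 'x': 68, 'y': 84}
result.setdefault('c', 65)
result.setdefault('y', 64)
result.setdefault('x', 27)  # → 68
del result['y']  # {'c': 19, 'x': 68}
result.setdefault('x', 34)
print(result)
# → {'c': 19, 'x': 68}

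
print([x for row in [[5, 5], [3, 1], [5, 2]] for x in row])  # [5, 5, 3, 1, 5, 2]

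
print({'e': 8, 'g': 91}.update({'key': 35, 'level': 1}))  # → None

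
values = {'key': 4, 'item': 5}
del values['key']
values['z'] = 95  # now {'item': 5, 'z': 95}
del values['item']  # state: {'z': 95}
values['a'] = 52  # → {'z': 95, 'a': 52}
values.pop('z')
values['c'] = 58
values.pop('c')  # 58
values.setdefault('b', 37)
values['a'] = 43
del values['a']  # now {'b': 37}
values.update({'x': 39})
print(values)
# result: {'b': 37, 'x': 39}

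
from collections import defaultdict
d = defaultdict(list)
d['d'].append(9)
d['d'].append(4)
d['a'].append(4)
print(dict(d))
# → {'d': [9, 4], 'a': [4]}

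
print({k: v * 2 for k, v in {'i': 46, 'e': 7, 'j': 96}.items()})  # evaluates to {'i': 92, 'e': 14, 'j': 192}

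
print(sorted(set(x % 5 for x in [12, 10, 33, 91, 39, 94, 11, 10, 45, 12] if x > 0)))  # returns [0, 1, 2, 3, 4]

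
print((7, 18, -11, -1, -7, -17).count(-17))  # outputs 1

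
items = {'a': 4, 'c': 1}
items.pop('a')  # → 4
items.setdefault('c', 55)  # 1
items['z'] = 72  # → {'c': 1, 'z': 72}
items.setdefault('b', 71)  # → 71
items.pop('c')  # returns 1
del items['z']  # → {'b': 71}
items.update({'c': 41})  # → {'b': 71, 'c': 41}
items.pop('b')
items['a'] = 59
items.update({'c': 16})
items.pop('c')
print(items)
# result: {'a': 59}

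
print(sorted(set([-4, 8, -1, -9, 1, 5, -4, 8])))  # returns [-9, -4, -1, 1, 5, 8]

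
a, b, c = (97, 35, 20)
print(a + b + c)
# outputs 152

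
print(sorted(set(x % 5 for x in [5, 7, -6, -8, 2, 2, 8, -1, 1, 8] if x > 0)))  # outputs [0, 1, 2, 3]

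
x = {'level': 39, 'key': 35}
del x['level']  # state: {'key': 35}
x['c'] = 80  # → {'key': 35, 'c': 80}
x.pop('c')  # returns 80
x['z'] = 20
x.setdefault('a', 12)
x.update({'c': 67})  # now {'key': 35, 'z': 20, 'a': 12, 'c': 67}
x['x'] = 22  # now {'key': 35, 'z': 20, 'a': 12, 'c': 67, 'x': 22}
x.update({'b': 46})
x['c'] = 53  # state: {'key': 35, 'z': 20, 'a': 12, 'c': 53, 'x': 22, 'b': 46}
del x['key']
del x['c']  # {'z': 20, 'a': 12, 'x': 22, 'b': 46}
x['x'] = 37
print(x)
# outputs {'z': 20, 'a': 12, 'x': 37, 'b': 46}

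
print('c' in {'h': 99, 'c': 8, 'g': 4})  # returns True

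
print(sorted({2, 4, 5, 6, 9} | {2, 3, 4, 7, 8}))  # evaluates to [2, 3, 4, 5, 6, 7, 8, 9]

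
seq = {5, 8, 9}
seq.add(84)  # {5, 8, 9, 84}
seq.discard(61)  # {5, 8, 9, 84}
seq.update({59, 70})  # {5, 8, 9, 59, 70, 84}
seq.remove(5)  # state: {8, 9, 59, 70, 84}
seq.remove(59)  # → {8, 9, 70, 84}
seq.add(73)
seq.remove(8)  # {9, 70, 73, 84}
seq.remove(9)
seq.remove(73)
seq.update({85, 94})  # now {70, 84, 85, 94}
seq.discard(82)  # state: {70, 84, 85, 94}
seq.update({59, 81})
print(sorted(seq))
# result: [59, 70, 81, 84, 85, 94]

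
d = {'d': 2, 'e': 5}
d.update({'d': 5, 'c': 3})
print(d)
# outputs {'d': 5, 'e': 5, 'c': 3}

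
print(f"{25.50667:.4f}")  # 25.5067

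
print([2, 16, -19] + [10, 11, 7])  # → [2, 16, -19, 10, 11, 7]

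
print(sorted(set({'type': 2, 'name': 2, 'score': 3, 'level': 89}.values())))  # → [2, 3, 89]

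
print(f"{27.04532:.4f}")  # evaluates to 27.0453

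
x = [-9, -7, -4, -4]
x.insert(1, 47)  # [-9, 47, -7, -4, -4]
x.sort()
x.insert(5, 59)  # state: [-9, -7, -4, -4, 47, 59]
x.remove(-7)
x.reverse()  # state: [59, 47, -4, -4, -9]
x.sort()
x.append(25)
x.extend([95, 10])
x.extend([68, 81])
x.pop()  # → 81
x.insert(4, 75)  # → [-9, -4, -4, 47, 75, 59, 25, 95, 10, 68]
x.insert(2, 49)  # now [-9, -4, 49, -4, 47, 75, 59, 25, 95, 10, 68]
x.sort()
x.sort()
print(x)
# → [-9, -4, -4, 10, 25, 47, 49, 59, 68, 75, 95]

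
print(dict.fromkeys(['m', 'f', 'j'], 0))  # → {'m': 0, 'f': 0, 'j': 0}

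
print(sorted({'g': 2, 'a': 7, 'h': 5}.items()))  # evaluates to [('a', 7), ('g', 2), ('h', 5)]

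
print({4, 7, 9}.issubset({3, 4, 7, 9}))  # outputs True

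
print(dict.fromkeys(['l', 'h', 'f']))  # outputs {'l': None, 'h': None, 'f': None}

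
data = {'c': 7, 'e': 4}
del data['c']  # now {'e': 4}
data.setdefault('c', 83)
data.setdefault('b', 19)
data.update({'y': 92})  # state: {'e': 4, 'c': 83, 'b': 19, 'y': 92}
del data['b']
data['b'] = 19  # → {'e': 4, 'c': 83, 'y': 92, 'b': 19}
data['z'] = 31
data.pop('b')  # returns 19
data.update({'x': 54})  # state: {'e': 4, 'c': 83, 'y': 92, 'z': 31, 'x': 54}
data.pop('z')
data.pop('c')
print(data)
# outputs {'e': 4, 'y': 92, 'x': 54}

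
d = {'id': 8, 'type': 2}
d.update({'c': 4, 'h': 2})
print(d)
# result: {'id': 8, 'type': 2, 'c': 4, 'h': 2}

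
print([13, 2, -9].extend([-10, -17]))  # None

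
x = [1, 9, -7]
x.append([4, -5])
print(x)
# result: [1, 9, -7, [4, -5]]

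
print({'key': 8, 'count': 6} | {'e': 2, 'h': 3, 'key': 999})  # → {'key': 999, 'count': 6, 'e': 2, 'h': 3}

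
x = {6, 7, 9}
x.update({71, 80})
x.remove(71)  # {6, 7, 9, 80}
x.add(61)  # {6, 7, 9, 61, 80}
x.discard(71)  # {6, 7, 9, 61, 80}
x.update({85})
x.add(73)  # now {6, 7, 9, 61, 73, 80, 85}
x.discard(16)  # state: {6, 7, 9, 61, 73, 80, 85}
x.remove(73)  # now {6, 7, 9, 61, 80, 85}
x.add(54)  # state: {6, 7, 9, 54, 61, 80, 85}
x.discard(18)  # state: {6, 7, 9, 54, 61, 80, 85}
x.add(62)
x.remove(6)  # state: {7, 9, 54, 61, 62, 80, 85}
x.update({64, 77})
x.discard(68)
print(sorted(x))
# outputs [7, 9, 54, 61, 62, 64, 77, 80, 85]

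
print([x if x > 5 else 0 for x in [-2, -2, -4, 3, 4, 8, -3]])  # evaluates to [0, 0, 0, 0, 0, 8, 0]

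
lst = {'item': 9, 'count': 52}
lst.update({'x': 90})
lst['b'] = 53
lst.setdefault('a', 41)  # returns 41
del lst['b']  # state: {'item': 9, 'count': 52, 'x': 90, 'a': 41}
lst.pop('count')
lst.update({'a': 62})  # {'item': 9, 'x': 90, 'a': 62}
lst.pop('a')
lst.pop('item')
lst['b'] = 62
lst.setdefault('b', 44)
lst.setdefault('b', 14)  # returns 62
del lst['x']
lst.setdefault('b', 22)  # 62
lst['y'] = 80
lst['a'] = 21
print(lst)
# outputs {'b': 62, 'y': 80, 'a': 21}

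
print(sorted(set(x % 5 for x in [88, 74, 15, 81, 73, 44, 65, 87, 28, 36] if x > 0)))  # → [0, 1, 2, 3, 4]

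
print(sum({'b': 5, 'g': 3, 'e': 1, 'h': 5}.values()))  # 14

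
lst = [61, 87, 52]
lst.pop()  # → 52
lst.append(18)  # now [61, 87, 18]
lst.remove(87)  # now [61, 18]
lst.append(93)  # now [61, 18, 93]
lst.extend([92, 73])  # [61, 18, 93, 92, 73]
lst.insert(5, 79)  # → [61, 18, 93, 92, 73, 79]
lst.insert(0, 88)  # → [88, 61, 18, 93, 92, 73, 79]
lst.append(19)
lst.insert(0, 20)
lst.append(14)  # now [20, 88, 61, 18, 93, 92, 73, 79, 19, 14]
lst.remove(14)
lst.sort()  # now [18, 19, 20, 61, 73, 79, 88, 92, 93]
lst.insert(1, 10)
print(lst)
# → [18, 10, 19, 20, 61, 73, 79, 88, 92, 93]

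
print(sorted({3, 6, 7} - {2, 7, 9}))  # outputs [3, 6]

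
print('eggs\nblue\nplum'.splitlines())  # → ['eggs', 'blue', 'plum']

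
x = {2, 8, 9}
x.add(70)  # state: {2, 8, 9, 70}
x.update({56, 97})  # {2, 8, 9, 56, 70, 97}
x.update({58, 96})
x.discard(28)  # {2, 8, 9, 56, 58, 70, 96, 97}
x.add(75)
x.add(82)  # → {2, 8, 9, 56, 58, 70, 75, 82, 96, 97}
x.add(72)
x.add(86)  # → {2, 8, 9, 56, 58, 70, 72, 75, 82, 86, 96, 97}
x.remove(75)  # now {2, 8, 9, 56, 58, 70, 72, 82, 86, 96, 97}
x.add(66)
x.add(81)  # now {2, 8, 9, 56, 58, 66, 70, 72, 81, 82, 86, 96, 97}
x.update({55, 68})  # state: {2, 8, 9, 55, 56, 58, 66, 68, 70, 72, 81, 82, 86, 96, 97}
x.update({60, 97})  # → {2, 8, 9, 55, 56, 58, 60, 66, 68, 70, 72, 81, 82, 86, 96, 97}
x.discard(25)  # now {2, 8, 9, 55, 56, 58, 60, 66, 68, 70, 72, 81, 82, 86, 96, 97}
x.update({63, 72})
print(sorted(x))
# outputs [2, 8, 9, 55, 56, 58, 60, 63, 66, 68, 70, 72, 81, 82, 86, 96, 97]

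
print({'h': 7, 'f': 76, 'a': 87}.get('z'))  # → None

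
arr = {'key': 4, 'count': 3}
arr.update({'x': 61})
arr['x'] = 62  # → {'key': 4, 'count': 3, 'x': 62}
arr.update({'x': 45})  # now {'key': 4, 'count': 3, 'x': 45}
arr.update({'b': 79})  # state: {'key': 4, 'count': 3, 'x': 45, 'b': 79}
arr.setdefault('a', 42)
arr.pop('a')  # 42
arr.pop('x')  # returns 45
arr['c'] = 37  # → {'key': 4, 'count': 3, 'b': 79, 'c': 37}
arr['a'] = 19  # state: {'key': 4, 'count': 3, 'b': 79, 'c': 37, 'a': 19}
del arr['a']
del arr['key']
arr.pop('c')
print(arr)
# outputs {'count': 3, 'b': 79}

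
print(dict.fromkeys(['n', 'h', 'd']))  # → {'n': None, 'h': None, 'd': None}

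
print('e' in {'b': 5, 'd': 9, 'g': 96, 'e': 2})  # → True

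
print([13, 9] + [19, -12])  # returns [13, 9, 19, -12]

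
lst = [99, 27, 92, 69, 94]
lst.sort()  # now [27, 69, 92, 94, 99]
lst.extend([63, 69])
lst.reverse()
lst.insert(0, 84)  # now [84, 69, 63, 99, 94, 92, 69, 27]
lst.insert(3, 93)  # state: [84, 69, 63, 93, 99, 94, 92, 69, 27]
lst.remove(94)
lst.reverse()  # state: [27, 69, 92, 99, 93, 63, 69, 84]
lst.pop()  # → 84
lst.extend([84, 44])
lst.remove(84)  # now [27, 69, 92, 99, 93, 63, 69, 44]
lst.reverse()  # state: [44, 69, 63, 93, 99, 92, 69, 27]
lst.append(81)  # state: [44, 69, 63, 93, 99, 92, 69, 27, 81]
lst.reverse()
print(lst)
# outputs [81, 27, 69, 92, 99, 93, 63, 69, 44]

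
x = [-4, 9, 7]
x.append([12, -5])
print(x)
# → [-4, 9, 7, [12, -5]]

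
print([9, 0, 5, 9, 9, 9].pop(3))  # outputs 9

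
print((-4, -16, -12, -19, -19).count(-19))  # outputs 2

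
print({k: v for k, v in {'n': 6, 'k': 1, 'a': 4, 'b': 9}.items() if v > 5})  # {'n': 6, 'b': 9}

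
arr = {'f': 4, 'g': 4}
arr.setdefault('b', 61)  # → 61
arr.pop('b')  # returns 61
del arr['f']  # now {'g': 4}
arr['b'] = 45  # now {'g': 4, 'b': 45}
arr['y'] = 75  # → {'g': 4, 'b': 45, 'y': 75}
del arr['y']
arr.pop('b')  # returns 45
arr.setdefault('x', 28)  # 28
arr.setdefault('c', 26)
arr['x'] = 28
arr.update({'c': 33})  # {'g': 4, 'x': 28, 'c': 33}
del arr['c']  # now {'g': 4, 'x': 28}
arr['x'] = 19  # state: {'g': 4, 'x': 19}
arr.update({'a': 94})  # {'g': 4, 'x': 19, 'a': 94}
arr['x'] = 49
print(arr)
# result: {'g': 4, 'x': 49, 'a': 94}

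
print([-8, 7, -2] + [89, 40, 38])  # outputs [-8, 7, -2, 89, 40, 38]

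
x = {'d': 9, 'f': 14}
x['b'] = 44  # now {'d': 9, 'f': 14, 'b': 44}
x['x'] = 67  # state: {'d': 9, 'f': 14, 'b': 44, 'x': 67}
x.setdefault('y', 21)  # 21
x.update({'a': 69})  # {'d': 9, 'f': 14, 'b': 44, 'x': 67, 'y': 21, 'a': 69}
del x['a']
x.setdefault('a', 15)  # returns 15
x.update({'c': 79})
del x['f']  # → {'d': 9, 'b': 44, 'x': 67, 'y': 21, 'a': 15, 'c': 79}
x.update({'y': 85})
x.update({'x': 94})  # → {'d': 9, 'b': 44, 'x': 94, 'y': 85, 'a': 15, 'c': 79}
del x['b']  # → {'d': 9, 'x': 94, 'y': 85, 'a': 15, 'c': 79}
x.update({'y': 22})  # {'d': 9, 'x': 94, 'y': 22, 'a': 15, 'c': 79}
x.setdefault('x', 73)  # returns 94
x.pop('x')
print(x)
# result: {'d': 9, 'y': 22, 'a': 15, 'c': 79}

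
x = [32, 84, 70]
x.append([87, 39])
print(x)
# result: [32, 84, 70, [87, 39]]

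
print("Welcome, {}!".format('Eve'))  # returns Welcome, Eve!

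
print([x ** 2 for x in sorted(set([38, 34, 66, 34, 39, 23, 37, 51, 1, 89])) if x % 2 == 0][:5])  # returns [1156, 1444, 4356]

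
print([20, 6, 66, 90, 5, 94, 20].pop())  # 20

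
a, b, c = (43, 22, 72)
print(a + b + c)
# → 137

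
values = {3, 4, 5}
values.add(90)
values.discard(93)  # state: {3, 4, 5, 90}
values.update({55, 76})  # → {3, 4, 5, 55, 76, 90}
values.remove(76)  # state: {3, 4, 5, 55, 90}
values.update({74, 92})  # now {3, 4, 5, 55, 74, 90, 92}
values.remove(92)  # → {3, 4, 5, 55, 74, 90}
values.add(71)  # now {3, 4, 5, 55, 71, 74, 90}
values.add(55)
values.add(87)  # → {3, 4, 5, 55, 71, 74, 87, 90}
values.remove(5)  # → {3, 4, 55, 71, 74, 87, 90}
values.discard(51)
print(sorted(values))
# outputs [3, 4, 55, 71, 74, 87, 90]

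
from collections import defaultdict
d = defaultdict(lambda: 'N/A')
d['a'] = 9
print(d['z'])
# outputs N/A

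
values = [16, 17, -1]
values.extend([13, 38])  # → [16, 17, -1, 13, 38]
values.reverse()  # [38, 13, -1, 17, 16]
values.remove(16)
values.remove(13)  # [38, -1, 17]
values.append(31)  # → [38, -1, 17, 31]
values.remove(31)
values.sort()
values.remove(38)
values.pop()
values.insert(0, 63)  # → [63, -1]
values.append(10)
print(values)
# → [63, -1, 10]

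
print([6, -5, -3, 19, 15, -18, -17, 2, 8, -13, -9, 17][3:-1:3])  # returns [19, -17, -13]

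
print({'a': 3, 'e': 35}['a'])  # 3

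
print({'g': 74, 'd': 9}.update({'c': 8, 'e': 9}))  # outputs None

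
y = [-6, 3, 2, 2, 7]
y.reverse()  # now [7, 2, 2, 3, -6]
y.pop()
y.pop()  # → 3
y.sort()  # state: [2, 2, 7]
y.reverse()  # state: [7, 2, 2]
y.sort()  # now [2, 2, 7]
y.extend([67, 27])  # [2, 2, 7, 67, 27]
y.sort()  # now [2, 2, 7, 27, 67]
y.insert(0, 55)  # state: [55, 2, 2, 7, 27, 67]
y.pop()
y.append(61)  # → [55, 2, 2, 7, 27, 61]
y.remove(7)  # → [55, 2, 2, 27, 61]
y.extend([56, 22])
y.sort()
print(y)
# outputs [2, 2, 22, 27, 55, 56, 61]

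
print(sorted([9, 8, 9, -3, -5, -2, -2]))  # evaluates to [-5, -3, -2, -2, 8, 9, 9]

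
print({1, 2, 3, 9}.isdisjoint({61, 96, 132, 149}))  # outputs True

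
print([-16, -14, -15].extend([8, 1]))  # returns None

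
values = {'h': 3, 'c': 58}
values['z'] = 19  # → {'h': 3, 'c': 58, 'z': 19}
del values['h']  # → {'c': 58, 'z': 19}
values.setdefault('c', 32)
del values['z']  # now {'c': 58}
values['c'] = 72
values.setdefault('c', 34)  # 72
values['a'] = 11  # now {'c': 72, 'a': 11}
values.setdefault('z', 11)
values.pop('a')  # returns 11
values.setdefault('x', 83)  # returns 83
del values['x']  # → {'c': 72, 'z': 11}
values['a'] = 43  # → {'c': 72, 'z': 11, 'a': 43}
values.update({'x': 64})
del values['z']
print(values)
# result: {'c': 72, 'a': 43, 'x': 64}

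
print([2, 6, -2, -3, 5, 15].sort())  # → None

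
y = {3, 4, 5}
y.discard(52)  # {3, 4, 5}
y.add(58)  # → {3, 4, 5, 58}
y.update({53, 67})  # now {3, 4, 5, 53, 58, 67}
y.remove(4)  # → {3, 5, 53, 58, 67}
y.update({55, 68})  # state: {3, 5, 53, 55, 58, 67, 68}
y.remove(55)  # {3, 5, 53, 58, 67, 68}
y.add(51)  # {3, 5, 51, 53, 58, 67, 68}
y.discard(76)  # {3, 5, 51, 53, 58, 67, 68}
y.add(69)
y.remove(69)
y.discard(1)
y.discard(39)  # {3, 5, 51, 53, 58, 67, 68}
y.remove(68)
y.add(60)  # {3, 5, 51, 53, 58, 60, 67}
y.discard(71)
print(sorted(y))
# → [3, 5, 51, 53, 58, 60, 67]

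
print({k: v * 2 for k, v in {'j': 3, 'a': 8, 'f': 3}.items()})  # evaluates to {'j': 6, 'a': 16, 'f': 6}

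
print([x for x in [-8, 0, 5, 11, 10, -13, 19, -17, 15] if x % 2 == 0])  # [-8, 0, 10]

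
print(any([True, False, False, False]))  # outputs True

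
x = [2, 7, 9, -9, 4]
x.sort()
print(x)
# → [-9, 2, 4, 7, 9]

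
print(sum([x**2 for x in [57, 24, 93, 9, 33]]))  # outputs 13644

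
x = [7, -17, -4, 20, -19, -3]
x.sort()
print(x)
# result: [-19, -17, -4, -3, 7, 20]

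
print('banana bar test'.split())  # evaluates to ['banana', 'bar', 'test']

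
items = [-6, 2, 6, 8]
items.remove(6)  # [-6, 2, 8]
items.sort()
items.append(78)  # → [-6, 2, 8, 78]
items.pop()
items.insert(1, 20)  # [-6, 20, 2, 8]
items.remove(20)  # [-6, 2, 8]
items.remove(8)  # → [-6, 2]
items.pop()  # 2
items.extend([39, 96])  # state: [-6, 39, 96]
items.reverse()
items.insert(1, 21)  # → [96, 21, 39, -6]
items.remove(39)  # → [96, 21, -6]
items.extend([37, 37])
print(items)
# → [96, 21, -6, 37, 37]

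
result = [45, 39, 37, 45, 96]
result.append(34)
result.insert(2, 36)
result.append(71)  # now [45, 39, 36, 37, 45, 96, 34, 71]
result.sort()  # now [34, 36, 37, 39, 45, 45, 71, 96]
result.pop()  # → 96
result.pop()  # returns 71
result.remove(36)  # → [34, 37, 39, 45, 45]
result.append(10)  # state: [34, 37, 39, 45, 45, 10]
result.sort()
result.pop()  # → 45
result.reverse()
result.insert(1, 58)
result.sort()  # [10, 34, 37, 39, 45, 58]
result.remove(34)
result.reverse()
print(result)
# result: [58, 45, 39, 37, 10]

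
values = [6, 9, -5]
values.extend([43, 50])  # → [6, 9, -5, 43, 50]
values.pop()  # 50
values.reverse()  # [43, -5, 9, 6]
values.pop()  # 6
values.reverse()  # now [9, -5, 43]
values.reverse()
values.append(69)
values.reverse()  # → [69, 9, -5, 43]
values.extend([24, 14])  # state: [69, 9, -5, 43, 24, 14]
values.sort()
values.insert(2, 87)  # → [-5, 9, 87, 14, 24, 43, 69]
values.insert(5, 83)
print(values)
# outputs [-5, 9, 87, 14, 24, 83, 43, 69]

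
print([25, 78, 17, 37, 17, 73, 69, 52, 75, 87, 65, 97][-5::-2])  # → [52, 73, 37, 78]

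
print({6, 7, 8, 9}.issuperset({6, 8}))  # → True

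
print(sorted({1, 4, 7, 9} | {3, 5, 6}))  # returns [1, 3, 4, 5, 6, 7, 9]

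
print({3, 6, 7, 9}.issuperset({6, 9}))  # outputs True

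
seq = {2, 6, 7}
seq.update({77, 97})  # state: {2, 6, 7, 77, 97}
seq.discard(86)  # {2, 6, 7, 77, 97}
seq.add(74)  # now {2, 6, 7, 74, 77, 97}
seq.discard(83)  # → {2, 6, 7, 74, 77, 97}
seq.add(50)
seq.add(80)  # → {2, 6, 7, 50, 74, 77, 80, 97}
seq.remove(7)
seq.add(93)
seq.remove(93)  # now {2, 6, 50, 74, 77, 80, 97}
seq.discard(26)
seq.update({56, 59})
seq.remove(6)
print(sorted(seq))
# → [2, 50, 56, 59, 74, 77, 80, 97]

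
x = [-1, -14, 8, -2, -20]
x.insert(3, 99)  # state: [-1, -14, 8, 99, -2, -20]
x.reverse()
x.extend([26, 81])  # [-20, -2, 99, 8, -14, -1, 26, 81]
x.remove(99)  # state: [-20, -2, 8, -14, -1, 26, 81]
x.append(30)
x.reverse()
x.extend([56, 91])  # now [30, 81, 26, -1, -14, 8, -2, -20, 56, 91]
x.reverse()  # [91, 56, -20, -2, 8, -14, -1, 26, 81, 30]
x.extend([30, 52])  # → [91, 56, -20, -2, 8, -14, -1, 26, 81, 30, 30, 52]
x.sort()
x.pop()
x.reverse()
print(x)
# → [81, 56, 52, 30, 30, 26, 8, -1, -2, -14, -20]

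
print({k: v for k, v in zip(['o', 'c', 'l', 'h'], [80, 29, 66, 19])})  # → {'o': 80, 'c': 29, 'l': 66, 'h': 19}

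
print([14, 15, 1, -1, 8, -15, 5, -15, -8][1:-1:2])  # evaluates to [15, -1, -15, -15]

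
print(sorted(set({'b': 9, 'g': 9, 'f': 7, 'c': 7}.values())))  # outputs [7, 9]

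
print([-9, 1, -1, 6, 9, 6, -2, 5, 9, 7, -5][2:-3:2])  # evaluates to [-1, 9, -2]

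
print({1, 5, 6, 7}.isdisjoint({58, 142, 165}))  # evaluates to True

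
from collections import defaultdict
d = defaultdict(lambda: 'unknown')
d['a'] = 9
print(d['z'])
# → unknown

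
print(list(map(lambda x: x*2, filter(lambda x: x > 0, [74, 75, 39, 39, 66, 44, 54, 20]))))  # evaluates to [148, 150, 78, 78, 132, 88, 108, 40]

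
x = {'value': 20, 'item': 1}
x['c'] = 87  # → {'value': 20, 'item': 1, 'c': 87}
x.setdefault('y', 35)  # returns 35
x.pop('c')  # 87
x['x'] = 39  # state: {'value': 20, 'item': 1, 'y': 35, 'x': 39}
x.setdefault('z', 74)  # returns 74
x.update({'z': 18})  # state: {'value': 20, 'item': 1, 'y': 35, 'x': 39, 'z': 18}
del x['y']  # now {'value': 20, 'item': 1, 'x': 39, 'z': 18}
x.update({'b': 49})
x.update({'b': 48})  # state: {'value': 20, 'item': 1, 'x': 39, 'z': 18, 'b': 48}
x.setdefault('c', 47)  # 47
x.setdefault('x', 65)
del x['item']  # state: {'value': 20, 'x': 39, 'z': 18, 'b': 48, 'c': 47}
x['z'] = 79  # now {'value': 20, 'x': 39, 'z': 79, 'b': 48, 'c': 47}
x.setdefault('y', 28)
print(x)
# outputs {'value': 20, 'x': 39, 'z': 79, 'b': 48, 'c': 47, 'y': 28}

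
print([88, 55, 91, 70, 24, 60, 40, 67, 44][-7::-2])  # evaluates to [91, 88]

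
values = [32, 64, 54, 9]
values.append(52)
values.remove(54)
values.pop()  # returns 52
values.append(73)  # [32, 64, 9, 73]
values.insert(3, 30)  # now [32, 64, 9, 30, 73]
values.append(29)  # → [32, 64, 9, 30, 73, 29]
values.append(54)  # [32, 64, 9, 30, 73, 29, 54]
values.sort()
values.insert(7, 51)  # [9, 29, 30, 32, 54, 64, 73, 51]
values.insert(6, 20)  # [9, 29, 30, 32, 54, 64, 20, 73, 51]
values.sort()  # [9, 20, 29, 30, 32, 51, 54, 64, 73]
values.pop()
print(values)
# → [9, 20, 29, 30, 32, 51, 54, 64]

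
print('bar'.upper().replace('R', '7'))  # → BA7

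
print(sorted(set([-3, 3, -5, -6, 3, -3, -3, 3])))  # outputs [-6, -5, -3, 3]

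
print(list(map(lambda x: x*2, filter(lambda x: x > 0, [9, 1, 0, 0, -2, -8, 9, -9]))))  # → [18, 2, 18]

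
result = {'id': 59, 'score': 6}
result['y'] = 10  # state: {'id': 59, 'score': 6, 'y': 10}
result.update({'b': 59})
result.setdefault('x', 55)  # 55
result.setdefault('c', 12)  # 12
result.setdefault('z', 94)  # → 94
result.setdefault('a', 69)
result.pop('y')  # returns 10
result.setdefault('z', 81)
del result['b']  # {'id': 59, 'score': 6, 'x': 55, 'c': 12, 'z': 94, 'a': 69}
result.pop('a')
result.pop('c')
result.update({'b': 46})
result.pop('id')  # 59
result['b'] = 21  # {'score': 6, 'x': 55, 'z': 94, 'b': 21}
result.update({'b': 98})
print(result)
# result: {'score': 6, 'x': 55, 'z': 94, 'b': 98}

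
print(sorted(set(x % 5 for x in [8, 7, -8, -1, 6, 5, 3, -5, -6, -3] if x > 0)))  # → [0, 1, 2, 3]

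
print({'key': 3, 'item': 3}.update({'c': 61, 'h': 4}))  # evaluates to None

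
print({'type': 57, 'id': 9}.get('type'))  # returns 57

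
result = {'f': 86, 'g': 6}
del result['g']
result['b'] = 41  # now {'f': 86, 'b': 41}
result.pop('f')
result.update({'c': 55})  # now {'b': 41, 'c': 55}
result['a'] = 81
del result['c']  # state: {'b': 41, 'a': 81}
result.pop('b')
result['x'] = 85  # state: {'a': 81, 'x': 85}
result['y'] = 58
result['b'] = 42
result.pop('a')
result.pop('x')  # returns 85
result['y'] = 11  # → {'y': 11, 'b': 42}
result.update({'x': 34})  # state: {'y': 11, 'b': 42, 'x': 34}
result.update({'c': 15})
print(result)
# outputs {'y': 11, 'b': 42, 'x': 34, 'c': 15}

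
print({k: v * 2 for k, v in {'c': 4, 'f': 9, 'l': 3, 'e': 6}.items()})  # {'c': 8, 'f': 18, 'l': 6, 'e': 12}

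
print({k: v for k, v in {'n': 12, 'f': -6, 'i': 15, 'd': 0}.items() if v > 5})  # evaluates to {'n': 12, 'i': 15}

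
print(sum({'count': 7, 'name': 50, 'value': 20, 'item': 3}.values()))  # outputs 80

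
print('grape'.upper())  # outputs GRAPE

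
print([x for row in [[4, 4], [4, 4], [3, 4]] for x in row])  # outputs [4, 4, 4, 4, 3, 4]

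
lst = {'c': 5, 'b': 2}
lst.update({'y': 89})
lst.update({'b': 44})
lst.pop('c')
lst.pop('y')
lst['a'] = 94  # {'b': 44, 'a': 94}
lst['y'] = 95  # {'b': 44, 'a': 94, 'y': 95}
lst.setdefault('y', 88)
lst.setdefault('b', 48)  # 44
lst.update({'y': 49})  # {'b': 44, 'a': 94, 'y': 49}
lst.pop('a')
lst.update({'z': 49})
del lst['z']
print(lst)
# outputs {'b': 44, 'y': 49}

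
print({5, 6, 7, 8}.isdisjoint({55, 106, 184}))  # True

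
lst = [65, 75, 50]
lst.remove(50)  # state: [65, 75]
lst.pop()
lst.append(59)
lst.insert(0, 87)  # [87, 65, 59]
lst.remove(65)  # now [87, 59]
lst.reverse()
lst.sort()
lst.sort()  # [59, 87]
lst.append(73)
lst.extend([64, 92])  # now [59, 87, 73, 64, 92]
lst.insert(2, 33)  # [59, 87, 33, 73, 64, 92]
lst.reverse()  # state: [92, 64, 73, 33, 87, 59]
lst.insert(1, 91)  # [92, 91, 64, 73, 33, 87, 59]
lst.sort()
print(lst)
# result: [33, 59, 64, 73, 87, 91, 92]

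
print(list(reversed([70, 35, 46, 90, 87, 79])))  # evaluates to [79, 87, 90, 46, 35, 70]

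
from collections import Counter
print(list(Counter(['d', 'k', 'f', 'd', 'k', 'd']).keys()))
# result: ['d', 'k', 'f']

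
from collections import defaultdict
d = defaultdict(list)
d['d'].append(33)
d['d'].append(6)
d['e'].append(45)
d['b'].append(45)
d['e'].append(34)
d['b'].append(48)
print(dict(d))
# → {'d': [33, 6], 'e': [45, 34], 'b': [45, 48]}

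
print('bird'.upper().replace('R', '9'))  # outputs BI9D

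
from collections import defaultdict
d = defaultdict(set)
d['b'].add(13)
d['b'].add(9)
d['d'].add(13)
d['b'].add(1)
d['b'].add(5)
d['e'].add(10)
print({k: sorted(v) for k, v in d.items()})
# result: {'b': [1, 5, 9, 13], 'd': [13], 'e': [10]}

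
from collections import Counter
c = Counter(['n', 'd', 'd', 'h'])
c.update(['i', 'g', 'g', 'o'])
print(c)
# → Counter({'d': 2, 'g': 2, 'n': 1, 'h': 1, 'i': 1, 'o': 1})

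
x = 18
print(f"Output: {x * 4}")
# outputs Output: 72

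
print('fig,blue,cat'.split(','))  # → ['fig', 'blue', 'cat']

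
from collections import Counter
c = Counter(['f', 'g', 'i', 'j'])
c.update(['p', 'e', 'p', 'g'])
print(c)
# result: Counter({'g': 2, 'p': 2, 'f': 1, 'i': 1, 'j': 1, 'e': 1})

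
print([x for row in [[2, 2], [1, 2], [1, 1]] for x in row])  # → [2, 2, 1, 2, 1, 1]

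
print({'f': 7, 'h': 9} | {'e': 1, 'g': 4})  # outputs {'f': 7, 'h': 9, 'e': 1, 'g': 4}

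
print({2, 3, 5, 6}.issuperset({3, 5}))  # True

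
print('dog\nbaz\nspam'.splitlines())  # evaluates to ['dog', 'baz', 'spam']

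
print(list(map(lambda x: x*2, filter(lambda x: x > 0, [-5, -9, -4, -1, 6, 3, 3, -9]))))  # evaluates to [12, 6, 6]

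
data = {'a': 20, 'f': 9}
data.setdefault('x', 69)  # 69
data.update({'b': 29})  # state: {'a': 20, 'f': 9, 'x': 69, 'b': 29}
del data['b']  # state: {'a': 20, 'f': 9, 'x': 69}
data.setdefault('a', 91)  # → 20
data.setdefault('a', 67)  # 20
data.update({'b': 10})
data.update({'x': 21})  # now {'a': 20, 'f': 9, 'x': 21, 'b': 10}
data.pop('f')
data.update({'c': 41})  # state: {'a': 20, 'x': 21, 'b': 10, 'c': 41}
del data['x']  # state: {'a': 20, 'b': 10, 'c': 41}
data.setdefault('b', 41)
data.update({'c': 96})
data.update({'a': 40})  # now {'a': 40, 'b': 10, 'c': 96}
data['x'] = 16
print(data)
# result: {'a': 40, 'b': 10, 'c': 96, 'x': 16}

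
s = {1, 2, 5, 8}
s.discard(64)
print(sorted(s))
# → [1, 2, 5, 8]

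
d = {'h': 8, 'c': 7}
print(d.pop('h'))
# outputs 8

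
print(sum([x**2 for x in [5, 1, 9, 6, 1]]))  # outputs 144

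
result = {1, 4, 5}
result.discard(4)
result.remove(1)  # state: {5}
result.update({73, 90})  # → {5, 73, 90}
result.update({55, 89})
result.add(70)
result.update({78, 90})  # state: {5, 55, 70, 73, 78, 89, 90}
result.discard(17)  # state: {5, 55, 70, 73, 78, 89, 90}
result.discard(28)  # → {5, 55, 70, 73, 78, 89, 90}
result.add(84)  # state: {5, 55, 70, 73, 78, 84, 89, 90}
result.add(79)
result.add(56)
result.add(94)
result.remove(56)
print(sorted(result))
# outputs [5, 55, 70, 73, 78, 79, 84, 89, 90, 94]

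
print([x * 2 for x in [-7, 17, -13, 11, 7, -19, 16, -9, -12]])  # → [-14, 34, -26, 22, 14, -38, 32, -18, -24]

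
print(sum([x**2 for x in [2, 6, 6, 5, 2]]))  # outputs 105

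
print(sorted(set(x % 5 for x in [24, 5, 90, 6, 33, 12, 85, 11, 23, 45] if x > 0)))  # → [0, 1, 2, 3, 4]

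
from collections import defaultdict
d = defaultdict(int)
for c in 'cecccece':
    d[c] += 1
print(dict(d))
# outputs {'c': 5, 'e': 3}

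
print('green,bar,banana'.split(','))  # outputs ['green', 'bar', 'banana']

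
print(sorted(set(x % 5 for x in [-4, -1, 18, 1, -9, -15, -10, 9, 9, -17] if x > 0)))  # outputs [1, 3, 4]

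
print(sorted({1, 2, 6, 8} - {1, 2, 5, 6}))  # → [8]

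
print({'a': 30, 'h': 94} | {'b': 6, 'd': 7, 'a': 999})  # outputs {'a': 999, 'h': 94, 'b': 6, 'd': 7}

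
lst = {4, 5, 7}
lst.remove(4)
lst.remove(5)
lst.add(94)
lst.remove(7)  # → {94}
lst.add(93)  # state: {93, 94}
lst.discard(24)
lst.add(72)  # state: {72, 93, 94}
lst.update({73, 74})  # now {72, 73, 74, 93, 94}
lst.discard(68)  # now {72, 73, 74, 93, 94}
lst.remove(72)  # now {73, 74, 93, 94}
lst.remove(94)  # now {73, 74, 93}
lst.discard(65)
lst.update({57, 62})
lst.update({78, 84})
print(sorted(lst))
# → [57, 62, 73, 74, 78, 84, 93]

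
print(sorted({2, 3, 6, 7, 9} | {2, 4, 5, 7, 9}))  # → [2, 3, 4, 5, 6, 7, 9]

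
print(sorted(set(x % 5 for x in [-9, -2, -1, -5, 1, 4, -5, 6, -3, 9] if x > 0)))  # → [1, 4]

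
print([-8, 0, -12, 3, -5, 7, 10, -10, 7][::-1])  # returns [7, -10, 10, 7, -5, 3, -12, 0, -8]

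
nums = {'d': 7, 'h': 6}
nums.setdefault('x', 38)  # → 38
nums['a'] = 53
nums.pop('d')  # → 7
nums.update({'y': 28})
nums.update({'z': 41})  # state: {'h': 6, 'x': 38, 'a': 53, 'y': 28, 'z': 41}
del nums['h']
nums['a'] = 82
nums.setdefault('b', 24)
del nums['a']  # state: {'x': 38, 'y': 28, 'z': 41, 'b': 24}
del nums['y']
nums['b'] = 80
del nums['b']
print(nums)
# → {'x': 38, 'z': 41}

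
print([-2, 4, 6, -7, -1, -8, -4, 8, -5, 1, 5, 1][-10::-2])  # [6, -2]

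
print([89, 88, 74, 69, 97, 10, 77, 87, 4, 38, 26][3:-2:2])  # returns [69, 10, 87]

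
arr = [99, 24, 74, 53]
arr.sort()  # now [24, 53, 74, 99]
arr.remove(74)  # [24, 53, 99]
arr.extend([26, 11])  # [24, 53, 99, 26, 11]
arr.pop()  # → 11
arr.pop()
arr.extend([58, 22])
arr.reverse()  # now [22, 58, 99, 53, 24]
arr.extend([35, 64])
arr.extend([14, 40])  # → [22, 58, 99, 53, 24, 35, 64, 14, 40]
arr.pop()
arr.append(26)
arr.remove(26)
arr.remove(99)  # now [22, 58, 53, 24, 35, 64, 14]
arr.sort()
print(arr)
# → [14, 22, 24, 35, 53, 58, 64]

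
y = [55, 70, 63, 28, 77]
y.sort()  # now [28, 55, 63, 70, 77]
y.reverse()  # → [77, 70, 63, 55, 28]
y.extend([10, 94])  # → [77, 70, 63, 55, 28, 10, 94]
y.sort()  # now [10, 28, 55, 63, 70, 77, 94]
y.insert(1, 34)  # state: [10, 34, 28, 55, 63, 70, 77, 94]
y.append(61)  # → [10, 34, 28, 55, 63, 70, 77, 94, 61]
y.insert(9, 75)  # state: [10, 34, 28, 55, 63, 70, 77, 94, 61, 75]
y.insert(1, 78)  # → [10, 78, 34, 28, 55, 63, 70, 77, 94, 61, 75]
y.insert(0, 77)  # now [77, 10, 78, 34, 28, 55, 63, 70, 77, 94, 61, 75]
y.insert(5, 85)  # [77, 10, 78, 34, 28, 85, 55, 63, 70, 77, 94, 61, 75]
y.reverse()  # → [75, 61, 94, 77, 70, 63, 55, 85, 28, 34, 78, 10, 77]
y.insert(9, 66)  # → [75, 61, 94, 77, 70, 63, 55, 85, 28, 66, 34, 78, 10, 77]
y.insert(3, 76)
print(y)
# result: [75, 61, 94, 76, 77, 70, 63, 55, 85, 28, 66, 34, 78, 10, 77]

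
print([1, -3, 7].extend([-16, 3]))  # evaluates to None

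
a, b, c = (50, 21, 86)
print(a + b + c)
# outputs 157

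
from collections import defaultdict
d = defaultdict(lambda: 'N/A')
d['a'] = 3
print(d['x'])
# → N/A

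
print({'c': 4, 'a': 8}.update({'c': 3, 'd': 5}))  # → None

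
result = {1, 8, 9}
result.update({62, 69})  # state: {1, 8, 9, 62, 69}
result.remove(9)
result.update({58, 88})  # {1, 8, 58, 62, 69, 88}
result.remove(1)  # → {8, 58, 62, 69, 88}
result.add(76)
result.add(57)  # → {8, 57, 58, 62, 69, 76, 88}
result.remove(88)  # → {8, 57, 58, 62, 69, 76}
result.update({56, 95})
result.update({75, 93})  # {8, 56, 57, 58, 62, 69, 75, 76, 93, 95}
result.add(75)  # {8, 56, 57, 58, 62, 69, 75, 76, 93, 95}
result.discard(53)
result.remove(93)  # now {8, 56, 57, 58, 62, 69, 75, 76, 95}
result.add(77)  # {8, 56, 57, 58, 62, 69, 75, 76, 77, 95}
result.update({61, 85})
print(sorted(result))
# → [8, 56, 57, 58, 61, 62, 69, 75, 76, 77, 85, 95]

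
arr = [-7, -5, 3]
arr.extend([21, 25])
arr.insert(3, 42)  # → [-7, -5, 3, 42, 21, 25]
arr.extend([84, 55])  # [-7, -5, 3, 42, 21, 25, 84, 55]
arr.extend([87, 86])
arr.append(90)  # [-7, -5, 3, 42, 21, 25, 84, 55, 87, 86, 90]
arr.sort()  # [-7, -5, 3, 21, 25, 42, 55, 84, 86, 87, 90]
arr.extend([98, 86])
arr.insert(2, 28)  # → [-7, -5, 28, 3, 21, 25, 42, 55, 84, 86, 87, 90, 98, 86]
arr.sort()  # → [-7, -5, 3, 21, 25, 28, 42, 55, 84, 86, 86, 87, 90, 98]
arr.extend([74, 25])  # [-7, -5, 3, 21, 25, 28, 42, 55, 84, 86, 86, 87, 90, 98, 74, 25]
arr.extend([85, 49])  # [-7, -5, 3, 21, 25, 28, 42, 55, 84, 86, 86, 87, 90, 98, 74, 25, 85, 49]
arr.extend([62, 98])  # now [-7, -5, 3, 21, 25, 28, 42, 55, 84, 86, 86, 87, 90, 98, 74, 25, 85, 49, 62, 98]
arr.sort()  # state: [-7, -5, 3, 21, 25, 25, 28, 42, 49, 55, 62, 74, 84, 85, 86, 86, 87, 90, 98, 98]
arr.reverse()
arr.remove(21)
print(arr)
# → [98, 98, 90, 87, 86, 86, 85, 84, 74, 62, 55, 49, 42, 28, 25, 25, 3, -5, -7]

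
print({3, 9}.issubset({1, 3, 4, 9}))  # True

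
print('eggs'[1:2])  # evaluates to g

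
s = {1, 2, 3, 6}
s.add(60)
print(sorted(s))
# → [1, 2, 3, 6, 60]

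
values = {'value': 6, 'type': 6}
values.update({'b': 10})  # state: {'value': 6, 'type': 6, 'b': 10}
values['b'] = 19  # {'value': 6, 'type': 6, 'b': 19}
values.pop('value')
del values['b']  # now {'type': 6}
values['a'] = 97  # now {'type': 6, 'a': 97}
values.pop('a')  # 97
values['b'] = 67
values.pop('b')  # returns 67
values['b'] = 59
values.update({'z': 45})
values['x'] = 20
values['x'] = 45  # {'type': 6, 'b': 59, 'z': 45, 'x': 45}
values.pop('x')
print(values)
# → {'type': 6, 'b': 59, 'z': 45}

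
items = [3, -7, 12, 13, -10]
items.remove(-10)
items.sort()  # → [-7, 3, 12, 13]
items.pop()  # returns 13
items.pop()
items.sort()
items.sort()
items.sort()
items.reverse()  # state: [3, -7]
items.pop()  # -7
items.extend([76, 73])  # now [3, 76, 73]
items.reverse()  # [73, 76, 3]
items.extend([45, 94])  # [73, 76, 3, 45, 94]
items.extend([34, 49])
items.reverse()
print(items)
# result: [49, 34, 94, 45, 3, 76, 73]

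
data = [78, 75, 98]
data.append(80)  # [78, 75, 98, 80]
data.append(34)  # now [78, 75, 98, 80, 34]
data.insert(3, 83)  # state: [78, 75, 98, 83, 80, 34]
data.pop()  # 34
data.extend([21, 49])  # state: [78, 75, 98, 83, 80, 21, 49]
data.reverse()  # [49, 21, 80, 83, 98, 75, 78]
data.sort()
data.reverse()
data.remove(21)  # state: [98, 83, 80, 78, 75, 49]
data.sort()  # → [49, 75, 78, 80, 83, 98]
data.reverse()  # [98, 83, 80, 78, 75, 49]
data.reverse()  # [49, 75, 78, 80, 83, 98]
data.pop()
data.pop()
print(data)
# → [49, 75, 78, 80]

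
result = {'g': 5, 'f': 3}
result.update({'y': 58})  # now {'g': 5, 'f': 3, 'y': 58}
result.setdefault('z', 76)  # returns 76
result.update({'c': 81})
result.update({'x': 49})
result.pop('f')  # 3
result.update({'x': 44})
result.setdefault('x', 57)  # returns 44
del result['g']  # {'y': 58, 'z': 76, 'c': 81, 'x': 44}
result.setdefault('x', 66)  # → 44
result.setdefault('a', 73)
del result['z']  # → {'y': 58, 'c': 81, 'x': 44, 'a': 73}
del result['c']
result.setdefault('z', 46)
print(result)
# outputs {'y': 58, 'x': 44, 'a': 73, 'z': 46}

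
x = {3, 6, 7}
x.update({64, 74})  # {3, 6, 7, 64, 74}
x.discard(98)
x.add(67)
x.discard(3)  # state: {6, 7, 64, 67, 74}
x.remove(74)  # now {6, 7, 64, 67}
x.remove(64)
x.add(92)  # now {6, 7, 67, 92}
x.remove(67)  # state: {6, 7, 92}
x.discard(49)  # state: {6, 7, 92}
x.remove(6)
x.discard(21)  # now {7, 92}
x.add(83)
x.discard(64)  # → {7, 83, 92}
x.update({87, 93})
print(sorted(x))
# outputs [7, 83, 87, 92, 93]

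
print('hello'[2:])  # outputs llo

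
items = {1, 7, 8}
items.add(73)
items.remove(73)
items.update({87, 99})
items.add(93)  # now {1, 7, 8, 87, 93, 99}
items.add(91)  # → {1, 7, 8, 87, 91, 93, 99}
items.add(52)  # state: {1, 7, 8, 52, 87, 91, 93, 99}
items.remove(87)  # {1, 7, 8, 52, 91, 93, 99}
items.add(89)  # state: {1, 7, 8, 52, 89, 91, 93, 99}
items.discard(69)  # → {1, 7, 8, 52, 89, 91, 93, 99}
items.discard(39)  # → {1, 7, 8, 52, 89, 91, 93, 99}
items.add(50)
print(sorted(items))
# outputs [1, 7, 8, 50, 52, 89, 91, 93, 99]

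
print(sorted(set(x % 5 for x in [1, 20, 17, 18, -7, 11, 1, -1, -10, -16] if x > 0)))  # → [0, 1, 2, 3]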